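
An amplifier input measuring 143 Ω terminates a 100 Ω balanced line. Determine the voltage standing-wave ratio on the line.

Γ = (143 − 100)/(143 + 100) = 0.177
VSWR = (1 + 0.177)/(1 − 0.177)

VSWR ≈ 1.43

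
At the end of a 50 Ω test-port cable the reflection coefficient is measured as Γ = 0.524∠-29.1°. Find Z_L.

Z_L ≈ 101 − j71 Ω

Z_L = Z_0·(1 + Γ)/(1 − Γ) = 50·(1.46 − j0.255)/(0.542 + j0.255)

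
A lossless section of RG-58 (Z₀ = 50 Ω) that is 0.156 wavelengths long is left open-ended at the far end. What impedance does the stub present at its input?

βl = 2π × 0.156 = 56.2°
tan(βl) = 1.49
For an open-ended stub, Z_in = −jZ_0·cot(βl) = −jZ_0/tan(βl)

Z_in ≈ −j33.5 Ω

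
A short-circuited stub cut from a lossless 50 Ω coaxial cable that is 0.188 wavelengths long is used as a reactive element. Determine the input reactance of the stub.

βl = 2π × 0.188 = 67.7°
tan(βl) = 2.44
For a short-circuited stub, Z_in = jZ_0·tan(βl)

X_in ≈ 122 Ω (inductive)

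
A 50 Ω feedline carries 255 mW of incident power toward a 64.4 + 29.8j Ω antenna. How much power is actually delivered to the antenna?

|Γ| = |(14.4 + j29.8)/(114.4 + j29.8)| = 0.28
|Γ|² = 0.0784
P_refl = |Γ|²·P_inc = 20 mW, P_del = (1 − |Γ|²)·P_inc = 235 mW

P_delivered ≈ 235 mW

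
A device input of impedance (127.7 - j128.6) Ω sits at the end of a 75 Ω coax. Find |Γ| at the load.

|Γ| ≈ 0.579

Γ = (Z_L − Z_0)/(Z_L + Z_0) = (52.7 − j128.6)/(202.7 − j128.6)
|Γ| = 139/240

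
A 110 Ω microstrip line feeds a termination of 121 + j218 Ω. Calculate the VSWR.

VSWR ≈ 5.39

Γ = (Z_L − Z_0)/(Z_L + Z_0) = (11 + j218)/(231 + j218)
|Γ| = 218/318 = 0.687
VSWR = (1 + |Γ|)/(1 − |Γ|) = 1.69/0.313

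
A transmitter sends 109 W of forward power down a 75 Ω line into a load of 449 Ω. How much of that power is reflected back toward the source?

Γ = (449 − 75)/(449 + 75) = 0.714
|Γ|² = 0.509
P_refl = |Γ|²·P_inc = 55.5 W, P_del = (1 − |Γ|²)·P_inc = 53.5 W

P_reflected ≈ 55.5 W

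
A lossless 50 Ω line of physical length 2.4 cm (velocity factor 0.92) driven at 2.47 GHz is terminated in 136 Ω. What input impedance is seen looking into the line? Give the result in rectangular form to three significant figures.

λ = v/f = 0.92·c / 2.47 GHz = 0.112 m
βl = 2π·l/λ = 2π × 0.215 = 77.3°
tan(βl) = tan(77.3°) = 4.45
Z_in = Z_0·(Z_L + jZ_0·tanβl)/(Z_0 + jZ_L·tanβl)
     = 50·(136 + j222)/(50 + j605)

Z_in ≈ 19.2 − j9.66 Ω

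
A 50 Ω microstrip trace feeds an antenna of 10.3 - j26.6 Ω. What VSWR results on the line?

VSWR ≈ 6.27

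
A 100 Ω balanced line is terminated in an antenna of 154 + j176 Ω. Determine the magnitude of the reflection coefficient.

|Γ| ≈ 0.596

Γ = (Z_L − Z_0)/(Z_L + Z_0) = (54 + j176)/(254 + j176)
|Γ| = 184/309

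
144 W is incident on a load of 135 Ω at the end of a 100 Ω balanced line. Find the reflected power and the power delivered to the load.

Γ = (135 − 100)/(135 + 100) = 0.149
|Γ|² = 0.0222
P_refl = |Γ|²·P_inc = 3.19 W, P_del = (1 − |Γ|²)·P_inc = 141 W

P_reflected ≈ 3.19 W; P_delivered ≈ 141 W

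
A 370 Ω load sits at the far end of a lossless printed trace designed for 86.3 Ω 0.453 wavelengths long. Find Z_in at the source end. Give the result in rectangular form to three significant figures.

Z_in ≈ 150 + j169 Ω

βl = 2π × 0.453 = 163°
tan(βl) = tan(163°) = -0.304
Z_in = Z_0·(Z_L + jZ_0·tanβl)/(Z_0 + jZ_L·tanβl)
     = 86.3·(370 − j26.3)/(86.3 − j113)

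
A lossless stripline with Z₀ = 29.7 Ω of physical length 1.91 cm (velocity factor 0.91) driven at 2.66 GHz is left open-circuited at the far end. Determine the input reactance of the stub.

λ = v/f = 0.91·c / 2.66 GHz = 0.103 m
βl = 2π·l/λ = 2π × 0.186 = 67°
tan(βl) = 2.36
For an open-circuited stub, Z_in = −jZ_0·cot(βl) = −jZ_0/tan(βl)

X_in ≈ -12.6 Ω (capacitive)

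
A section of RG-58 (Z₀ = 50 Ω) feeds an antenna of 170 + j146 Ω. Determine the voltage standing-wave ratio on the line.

Γ = (Z_L − Z_0)/(Z_L + Z_0) = (120 + j146)/(220 + j146)
|Γ| = 189/264 = 0.716
VSWR = (1 + |Γ|)/(1 − |Γ|) = 1.72/0.284

VSWR ≈ 6.04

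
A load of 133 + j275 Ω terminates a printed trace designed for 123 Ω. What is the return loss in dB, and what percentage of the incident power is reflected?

Γ = (10 + j275)/(256 + j275), |Γ| = 0.732
RL = −20·log₁₀(0.732) = 2.7 dB
P_refl/P_inc = |Γ|² = 0.536

RL ≈ 2.7 dB; 53.6% of incident power reflected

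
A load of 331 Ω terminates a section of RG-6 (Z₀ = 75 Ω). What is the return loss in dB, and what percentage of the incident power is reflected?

RL ≈ 4.01 dB; 39.8% of incident power reflected

Γ = (331 − 75)/(331 + 75) = 0.631
RL = −20·log₁₀(0.631) = 4.01 dB
P_refl/P_inc = |Γ|² = 0.398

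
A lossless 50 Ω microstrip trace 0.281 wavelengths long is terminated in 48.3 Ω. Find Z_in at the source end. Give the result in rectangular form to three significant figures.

Z_in ≈ 51.6 − j0.678 Ω

βl = 2π × 0.281 = 101°
tan(βl) = tan(101°) = -5.07
Z_in = Z_0·(Z_L + jZ_0·tanβl)/(Z_0 + jZ_L·tanβl)
     = 50·(48.3 − j253)/(50 − j245)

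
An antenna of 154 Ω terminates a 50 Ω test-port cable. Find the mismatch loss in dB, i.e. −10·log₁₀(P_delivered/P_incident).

mismatch loss ≈ 1.31 dB

Γ = (154 − 50)/(154 + 50) = 0.51
|Γ|² = 0.26, so P_del/P_inc = 1 − |Γ|² = 0.74
ML = −10·log₁₀(1 − |Γ|²)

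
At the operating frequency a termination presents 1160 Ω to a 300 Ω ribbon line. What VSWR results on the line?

For a purely resistive load, VSWR = R_L/Z_0 or Z_0/R_L (whichever > 1) = 1160/300

VSWR ≈ 3.87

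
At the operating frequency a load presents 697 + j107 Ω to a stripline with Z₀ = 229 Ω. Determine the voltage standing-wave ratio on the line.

VSWR ≈ 3.12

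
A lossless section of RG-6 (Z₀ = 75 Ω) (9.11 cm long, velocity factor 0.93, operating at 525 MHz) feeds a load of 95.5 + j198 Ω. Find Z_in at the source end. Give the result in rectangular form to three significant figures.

λ = v/f = 0.93·c / 525 MHz = 0.531 m
βl = 2π·l/λ = 2π × 0.171 = 61.7°
tan(βl) = tan(61.7°) = 1.86
Z_in = Z_0·(Z_L + jZ_0·tanβl)/(Z_0 + jZ_L·tanβl)
     = 75·(95.5 + j337)/(-293 + j177)

Z_in ≈ 20.4 − j74 Ω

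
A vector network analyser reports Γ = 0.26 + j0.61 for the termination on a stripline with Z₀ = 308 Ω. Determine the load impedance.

Z_L = Z_0·(1 + Γ)/(1 − Γ) = 308·(1.26 + j0.61)/(0.74 − j0.61)

Z_L ≈ 188 + j409 Ω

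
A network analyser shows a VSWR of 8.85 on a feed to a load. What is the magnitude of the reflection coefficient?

|Γ| = (S − 1)/(S + 1) = (8.85 − 1)/(8.85 + 1) = 7.85/9.85

|Γ| ≈ 0.797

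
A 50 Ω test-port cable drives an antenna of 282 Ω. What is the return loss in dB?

RL ≈ 3.11 dB

Γ = (282 − 50)/(282 + 50) = 0.699
RL = −20·log₁₀|Γ| = −20·log₁₀(0.699)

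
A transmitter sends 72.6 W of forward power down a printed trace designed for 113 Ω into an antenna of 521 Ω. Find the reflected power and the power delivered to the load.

Γ = (521 − 113)/(521 + 113) = 0.644
|Γ|² = 0.414
P_refl = |Γ|²·P_inc = 30.1 W, P_del = (1 − |Γ|²)·P_inc = 42.5 W

P_reflected ≈ 30.1 W; P_delivered ≈ 42.5 W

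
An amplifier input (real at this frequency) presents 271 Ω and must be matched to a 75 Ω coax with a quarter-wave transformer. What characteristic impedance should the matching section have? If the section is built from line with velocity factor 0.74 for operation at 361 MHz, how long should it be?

Z_qwt ≈ 143 Ω; length ≈ 15.4 cm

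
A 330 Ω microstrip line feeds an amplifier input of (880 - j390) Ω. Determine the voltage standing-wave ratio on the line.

VSWR ≈ 3.26

Γ = (Z_L − Z_0)/(Z_L + Z_0) = (550 − j390)/(1210 − j390)
|Γ| = 674/1270 = 0.53
VSWR = (1 + |Γ|)/(1 − |Γ|) = 1.53/0.47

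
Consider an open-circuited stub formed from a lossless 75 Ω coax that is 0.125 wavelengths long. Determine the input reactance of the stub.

X_in ≈ -75 Ω (capacitive)

βl = 2π × 0.125 = 45°
tan(βl) = 1
For an open-circuited stub, Z_in = −jZ_0·cot(βl) = −jZ_0/tan(βl)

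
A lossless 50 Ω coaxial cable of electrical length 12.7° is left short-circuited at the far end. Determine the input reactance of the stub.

tan(βl) = 0.225
For a short-circuited stub, Z_in = jZ_0·tan(βl)

X_in ≈ 11.3 Ω (inductive)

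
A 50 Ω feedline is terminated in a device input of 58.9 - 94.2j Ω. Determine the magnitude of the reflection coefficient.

Γ = (Z_L − Z_0)/(Z_L + Z_0) = (8.9 − j94.2)/(108.9 − j94.2)
|Γ| = 94.6/144

|Γ| ≈ 0.657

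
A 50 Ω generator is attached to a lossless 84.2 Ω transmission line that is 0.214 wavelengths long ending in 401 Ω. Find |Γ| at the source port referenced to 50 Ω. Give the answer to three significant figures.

|Γ| ≈ 0.513

βl = 2π × 0.214 = 77°
tan(βl) = 4.35
Z_in = Z_0·(Z_L + jZ_0·tanβl)/(Z_0 + jZ_L·tanβl) = 18.6 − j18.5 Ω
Γ_s = (Z_in − Z_s)/(Z_in + Z_s) = (-31.4 − j18.5)/(68.6 − j18.5), |Γ_s| = 0.513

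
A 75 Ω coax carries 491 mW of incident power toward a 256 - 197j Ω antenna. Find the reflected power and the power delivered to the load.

P_reflected ≈ 237 mW; P_delivered ≈ 254 mW

|Γ| = |(181 − j197)/(331 − j197)| = 0.695
|Γ|² = 0.482
P_refl = |Γ|²·P_inc = 237 mW, P_del = (1 − |Γ|²)·P_inc = 254 mW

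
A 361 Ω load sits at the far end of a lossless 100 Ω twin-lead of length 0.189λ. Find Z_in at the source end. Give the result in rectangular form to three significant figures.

Z_in ≈ 31.8 − j36.8 Ω

βl = 2π × 0.189 = 68°
tan(βl) = tan(68°) = 2.48
Z_in = Z_0·(Z_L + jZ_0·tanβl)/(Z_0 + jZ_L·tanβl)
     = 100·(361 + j248)/(100 + j895)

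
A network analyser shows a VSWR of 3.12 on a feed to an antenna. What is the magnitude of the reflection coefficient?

|Γ| = (S − 1)/(S + 1) = (3.12 − 1)/(3.12 + 1) = 2.12/4.12

|Γ| ≈ 0.515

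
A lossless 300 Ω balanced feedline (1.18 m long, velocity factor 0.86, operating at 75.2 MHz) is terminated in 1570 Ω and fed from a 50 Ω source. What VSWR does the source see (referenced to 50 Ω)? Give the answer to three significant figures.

VSWR ≈ 11

λ = v/f = 0.86·c / 75.2 MHz = 3.43 m
βl = 2π·l/λ = 2π × 0.344 = 124°
tan(βl) = -1.49
Z_in = Z_0·(Z_L + jZ_0·tanβl)/(Z_0 + jZ_L·tanβl) = 81.7 + j191 Ω
Γ_s = (Z_in − Z_s)/(Z_in + Z_s) = (31.7 + j191)/(132 + j191), |Γ_s| = 0.834
VSWR = (1 + |Γ_s|)/(1 − |Γ_s|)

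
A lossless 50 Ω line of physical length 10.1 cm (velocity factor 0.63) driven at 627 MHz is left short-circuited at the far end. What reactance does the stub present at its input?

λ = v/f = 0.63·c / 627 MHz = 0.301 m
βl = 2π·l/λ = 2π × 0.335 = 121°
tan(βl) = -1.69
For a short-circuited stub, Z_in = jZ_0·tan(βl)

X_in ≈ -84.5 Ω (capacitive)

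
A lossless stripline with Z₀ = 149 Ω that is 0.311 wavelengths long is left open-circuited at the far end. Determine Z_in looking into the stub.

βl = 2π × 0.311 = 112°
tan(βl) = -2.48
For an open-circuited stub, Z_in = −jZ_0·cot(βl) = −jZ_0/tan(βl)

Z_in ≈ +j60.1 Ω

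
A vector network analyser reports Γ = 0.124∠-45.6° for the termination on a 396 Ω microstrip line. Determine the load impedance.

Z_L = Z_0·(1 + Γ)/(1 − Γ) = 396·(1.09 − j0.0886)/(0.913 + j0.0886)

Z_L ≈ 463 − j83.3 Ω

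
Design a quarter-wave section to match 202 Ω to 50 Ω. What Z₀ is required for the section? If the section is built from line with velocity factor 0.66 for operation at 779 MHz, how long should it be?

Z_qwt ≈ 100 Ω; length ≈ 6.35 cm

Z_qwt = √(Z_0·R_L) = √(50 × 202) = √10100
λ = 0.66·c/f = 0.254 m, so l = λ/4 = 0.0635 m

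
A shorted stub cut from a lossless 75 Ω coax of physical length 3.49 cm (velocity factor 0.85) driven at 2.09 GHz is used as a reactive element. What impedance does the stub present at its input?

λ = v/f = 0.85·c / 2.09 GHz = 0.122 m
βl = 2π·l/λ = 2π × 0.286 = 103°
tan(βl) = -4.34
For a shorted stub, Z_in = jZ_0·tan(βl)

Z_in ≈ −j325 Ω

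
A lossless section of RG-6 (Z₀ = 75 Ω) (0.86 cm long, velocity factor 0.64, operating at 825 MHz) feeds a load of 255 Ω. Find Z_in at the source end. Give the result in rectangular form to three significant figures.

Z_in ≈ 164 − j114 Ω

λ = v/f = 0.64·c / 825 MHz = 0.233 m
βl = 2π·l/λ = 2π × 0.037 = 13.3°
tan(βl) = tan(13.3°) = 0.236
Z_in = Z_0·(Z_L + jZ_0·tanβl)/(Z_0 + jZ_L·tanβl)
     = 75·(255 + j17.7)/(75 + j60.3)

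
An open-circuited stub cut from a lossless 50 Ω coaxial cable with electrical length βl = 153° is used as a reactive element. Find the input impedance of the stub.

tan(βl) = -0.51
For an open-circuited stub, Z_in = −jZ_0·cot(βl) = −jZ_0/tan(βl)

Z_in ≈ +j98.1 Ω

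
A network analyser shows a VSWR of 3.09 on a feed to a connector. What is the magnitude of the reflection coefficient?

|Γ| ≈ 0.511

|Γ| = (S − 1)/(S + 1) = (3.09 − 1)/(3.09 + 1) = 2.09/4.09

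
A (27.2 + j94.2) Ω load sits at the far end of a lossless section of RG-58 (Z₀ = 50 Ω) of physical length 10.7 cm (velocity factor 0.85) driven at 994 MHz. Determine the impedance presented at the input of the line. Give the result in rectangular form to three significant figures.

λ = v/f = 0.85·c / 994 MHz = 0.257 m
βl = 2π·l/λ = 2π × 0.417 = 150°
tan(βl) = tan(150°) = -0.574
Z_in = Z_0·(Z_L + jZ_0·tanβl)/(Z_0 + jZ_L·tanβl)
     = 50·(27.2 + j65.5)/(104 − j15.6)

Z_in ≈ 8.16 + j32.7 Ω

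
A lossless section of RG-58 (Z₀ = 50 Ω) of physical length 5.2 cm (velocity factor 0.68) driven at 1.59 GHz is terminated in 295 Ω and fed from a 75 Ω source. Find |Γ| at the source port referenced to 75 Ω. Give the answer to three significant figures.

|Γ| ≈ 0.693

λ = v/f = 0.68·c / 1.59 GHz = 0.128 m
βl = 2π·l/λ = 2π × 0.405 = 146°
tan(βl) = -0.677
Z_in = Z_0·(Z_L + jZ_0·tanβl)/(Z_0 + jZ_L·tanβl) = 25.4 + j67.5 Ω
Γ_s = (Z_in − Z_s)/(Z_in + Z_s) = (-49.6 + j67.5)/(100 + j67.5), |Γ_s| = 0.693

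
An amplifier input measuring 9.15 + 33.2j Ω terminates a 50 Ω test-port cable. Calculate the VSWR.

VSWR ≈ 7.93

Γ = (Z_L − Z_0)/(Z_L + Z_0) = (-40.85 + j33.2)/(59.15 + j33.2)
|Γ| = 52.6/67.8 = 0.776
VSWR = (1 + |Γ|)/(1 − |Γ|) = 1.78/0.224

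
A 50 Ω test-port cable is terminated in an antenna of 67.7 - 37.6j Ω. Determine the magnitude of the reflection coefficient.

|Γ| ≈ 0.336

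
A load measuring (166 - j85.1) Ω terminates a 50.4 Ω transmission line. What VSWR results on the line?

VSWR ≈ 4.23

Γ = (Z_L − Z_0)/(Z_L + Z_0) = (115.6 − j85.1)/(216.4 − j85.1)
|Γ| = 144/233 = 0.617
VSWR = (1 + |Γ|)/(1 − |Γ|) = 1.62/0.383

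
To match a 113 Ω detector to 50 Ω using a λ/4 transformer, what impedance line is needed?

Z_qwt ≈ 75.2 Ω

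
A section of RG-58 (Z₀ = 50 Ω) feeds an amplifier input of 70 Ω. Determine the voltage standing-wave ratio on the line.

VSWR ≈ 1.4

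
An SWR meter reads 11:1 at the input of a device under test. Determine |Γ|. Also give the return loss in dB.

|Γ| = (S − 1)/(S + 1) = (11 − 1)/(11 + 1) = 10/12
RL = −20·log₁₀|Γ| = −20·log₁₀(0.833)

|Γ| ≈ 0.833; return loss ≈ 1.58 dB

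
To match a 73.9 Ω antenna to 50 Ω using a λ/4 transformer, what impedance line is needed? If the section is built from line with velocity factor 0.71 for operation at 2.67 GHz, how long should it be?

Z_qwt = √(Z_0·R_L) = √(50 × 73.9) = √3695
λ = 0.71·c/f = 0.0798 m, so l = λ/4 = 0.0199 m

Z_qwt ≈ 60.8 Ω; length ≈ 1.99 cm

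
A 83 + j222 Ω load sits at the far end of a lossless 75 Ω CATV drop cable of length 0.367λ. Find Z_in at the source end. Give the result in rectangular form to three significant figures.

Z_in ≈ 9.34 + j35.2 Ω

βl = 2π × 0.367 = 132°
tan(βl) = tan(132°) = -1.11
Z_in = Z_0·(Z_L + jZ_0·tanβl)/(Z_0 + jZ_L·tanβl)
     = 75·(83 + j139)/(321 − j91.8)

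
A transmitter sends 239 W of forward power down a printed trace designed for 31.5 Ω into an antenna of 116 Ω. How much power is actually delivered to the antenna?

Γ = (116 − 31.5)/(116 + 31.5) = 0.573
|Γ|² = 0.328
P_refl = |Γ|²·P_inc = 78.4 W, P_del = (1 − |Γ|²)·P_inc = 161 W

P_delivered ≈ 161 W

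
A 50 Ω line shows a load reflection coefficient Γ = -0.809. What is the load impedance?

Z_L ≈ 5.28 Ω

Z_L = Z_0·(1 + Γ)/(1 − Γ) = 50·(0.191)/(1.81)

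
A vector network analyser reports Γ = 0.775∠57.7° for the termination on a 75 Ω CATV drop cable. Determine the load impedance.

Z_L = Z_0·(1 + Γ)/(1 − Γ) = 75·(1.41 + j0.655)/(0.586 − j0.655)

Z_L ≈ 38.8 + j127 Ω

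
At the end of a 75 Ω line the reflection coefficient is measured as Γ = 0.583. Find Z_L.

Z_L = Z_0·(1 + Γ)/(1 − Γ) = 75·(1.58)/(0.417)

Z_L ≈ 285 Ω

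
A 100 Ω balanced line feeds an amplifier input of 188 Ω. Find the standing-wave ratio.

VSWR ≈ 1.88

Γ = (188 − 100)/(188 + 100) = 0.306
VSWR = (1 + 0.306)/(1 − 0.306)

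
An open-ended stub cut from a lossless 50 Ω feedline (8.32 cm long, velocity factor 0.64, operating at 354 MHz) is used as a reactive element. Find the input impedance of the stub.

Z_in ≈ −j34.7 Ω

λ = v/f = 0.64·c / 354 MHz = 0.542 m
βl = 2π·l/λ = 2π × 0.153 = 55.2°
tan(βl) = 1.44
For an open-ended stub, Z_in = −jZ_0·cot(βl) = −jZ_0/tan(βl)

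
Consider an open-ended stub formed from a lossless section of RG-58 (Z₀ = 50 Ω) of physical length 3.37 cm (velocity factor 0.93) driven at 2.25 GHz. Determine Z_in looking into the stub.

Z_in ≈ +j6.88 Ω

λ = v/f = 0.93·c / 2.25 GHz = 0.124 m
βl = 2π·l/λ = 2π × 0.272 = 97.8°
tan(βl) = -7.26
For an open-ended stub, Z_in = −jZ_0·cot(βl) = −jZ_0/tan(βl)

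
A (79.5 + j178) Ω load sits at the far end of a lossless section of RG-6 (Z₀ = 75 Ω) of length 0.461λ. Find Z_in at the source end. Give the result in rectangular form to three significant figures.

Z_in ≈ 32.4 + j105 Ω

βl = 2π × 0.461 = 166°
tan(βl) = tan(166°) = -0.25
Z_in = Z_0·(Z_L + jZ_0·tanβl)/(Z_0 + jZ_L·tanβl)
     = 75·(79.5 + j159)/(120 − j19.9)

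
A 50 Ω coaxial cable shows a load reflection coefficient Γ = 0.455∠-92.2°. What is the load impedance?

Z_L = Z_0·(1 + Γ)/(1 − Γ) = 50·(0.983 − j0.455)/(1.02 + j0.455)

Z_L ≈ 31.9 − j36.6 Ω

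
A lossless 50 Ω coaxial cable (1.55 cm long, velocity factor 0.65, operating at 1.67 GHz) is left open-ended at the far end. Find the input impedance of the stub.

λ = v/f = 0.65·c / 1.67 GHz = 0.117 m
βl = 2π·l/λ = 2π × 0.133 = 47.8°
tan(βl) = 1.1
For an open-ended stub, Z_in = −jZ_0·cot(βl) = −jZ_0/tan(βl)

Z_in ≈ −j45.4 Ω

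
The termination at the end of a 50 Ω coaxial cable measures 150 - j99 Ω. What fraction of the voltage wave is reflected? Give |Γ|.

Γ = (Z_L − Z_0)/(Z_L + Z_0) = (100 − j99)/(200 − j99)
|Γ| = 141/223

|Γ| ≈ 0.631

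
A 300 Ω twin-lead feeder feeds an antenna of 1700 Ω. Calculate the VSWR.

Γ = (1700 − 300)/(1700 + 300) = 0.7
VSWR = (1 + 0.7)/(1 − 0.7)

VSWR ≈ 5.67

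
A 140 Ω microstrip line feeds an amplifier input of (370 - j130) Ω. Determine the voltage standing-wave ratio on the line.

Γ = (Z_L − Z_0)/(Z_L + Z_0) = (230 − j130)/(510 − j130)
|Γ| = 264/526 = 0.502
VSWR = (1 + |Γ|)/(1 − |Γ|) = 1.5/0.498

VSWR ≈ 3.02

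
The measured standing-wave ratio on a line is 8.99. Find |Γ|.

|Γ| = (S − 1)/(S + 1) = (8.99 − 1)/(8.99 + 1) = 7.99/9.99

|Γ| ≈ 0.8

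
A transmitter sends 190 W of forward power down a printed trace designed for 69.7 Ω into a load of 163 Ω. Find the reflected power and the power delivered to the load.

Γ = (163 − 69.7)/(163 + 69.7) = 0.401
|Γ|² = 0.161
P_refl = |Γ|²·P_inc = 30.5 W, P_del = (1 − |Γ|²)·P_inc = 159 W

P_reflected ≈ 30.5 W; P_delivered ≈ 159 W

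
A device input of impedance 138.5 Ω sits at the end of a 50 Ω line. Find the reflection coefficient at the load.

Γ = 0.469

Γ = (Z_L − Z_0)/(Z_L + Z_0) = (138.5 − 50)/(138.5 + 50) = 88.5/188.5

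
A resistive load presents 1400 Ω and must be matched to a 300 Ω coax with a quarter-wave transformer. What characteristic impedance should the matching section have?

Z_qwt = √(Z_0·R_L) = √(300 × 1400) = √420000

Z_qwt ≈ 648 Ω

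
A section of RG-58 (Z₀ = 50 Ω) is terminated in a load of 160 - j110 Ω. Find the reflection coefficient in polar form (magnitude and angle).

Γ ≈ 0.656 ∠ -17.4°

Γ = (Z_L − Z_0)/(Z_L + Z_0) = (110 − j110)/(210 − j110)
|Γ| = 156/237 = 0.656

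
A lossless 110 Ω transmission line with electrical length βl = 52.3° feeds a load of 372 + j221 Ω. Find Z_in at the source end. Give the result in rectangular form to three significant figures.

tan(βl) = tan(52.3°) = 1.29
Z_in = Z_0·(Z_L + jZ_0·tanβl)/(Z_0 + jZ_L·tanβl)
     = 110·(372 + j363)/(-176 + j481)

Z_in ≈ 45.8 − j102 Ω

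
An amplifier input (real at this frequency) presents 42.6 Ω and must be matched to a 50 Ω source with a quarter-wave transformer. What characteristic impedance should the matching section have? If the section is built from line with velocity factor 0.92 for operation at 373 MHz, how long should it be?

Z_qwt ≈ 46.2 Ω; length ≈ 18.5 cm

Z_qwt = √(Z_0·R_L) = √(50 × 42.6) = √2130
λ = 0.92·c/f = 0.74 m, so l = λ/4 = 0.185 m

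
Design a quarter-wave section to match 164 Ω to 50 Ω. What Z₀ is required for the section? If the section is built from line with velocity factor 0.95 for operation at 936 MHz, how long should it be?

Z_qwt = √(Z_0·R_L) = √(50 × 164) = √8200
λ = 0.95·c/f = 0.304 m, so l = λ/4 = 0.0761 m

Z_qwt ≈ 90.6 Ω; length ≈ 7.61 cm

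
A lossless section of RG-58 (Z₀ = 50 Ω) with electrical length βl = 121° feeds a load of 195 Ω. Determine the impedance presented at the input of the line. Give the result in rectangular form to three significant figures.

tan(βl) = tan(121°) = -1.66
Z_in = Z_0·(Z_L + jZ_0·tanβl)/(Z_0 + jZ_L·tanβl)
     = 50·(195 − j83.2)/(50 − j325)

Z_in ≈ 17 + j27.4 Ω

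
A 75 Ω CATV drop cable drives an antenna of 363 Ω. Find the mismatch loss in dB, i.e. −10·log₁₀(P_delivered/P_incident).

Γ = (363 − 75)/(363 + 75) = 0.658
|Γ|² = 0.432, so P_del/P_inc = 1 − |Γ|² = 0.568
ML = −10·log₁₀(1 − |Γ|²)

mismatch loss ≈ 2.46 dB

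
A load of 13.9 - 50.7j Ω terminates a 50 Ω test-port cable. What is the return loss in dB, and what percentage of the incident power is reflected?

Γ = (-36.1 − j50.7)/(63.9 − j50.7), |Γ| = 0.763
RL = −20·log₁₀(0.763) = 2.35 dB
P_refl/P_inc = |Γ|² = 0.582

RL ≈ 2.35 dB; 58.2% of incident power reflected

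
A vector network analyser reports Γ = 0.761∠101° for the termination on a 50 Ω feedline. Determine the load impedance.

Z_L = Z_0·(1 + Γ)/(1 − Γ) = 50·(0.855 + j0.747)/(1.15 − j0.747)

Z_L ≈ 11.3 + j40 Ω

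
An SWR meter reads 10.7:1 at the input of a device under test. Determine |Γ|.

|Γ| ≈ 0.829

|Γ| = (S − 1)/(S + 1) = (10.7 − 1)/(10.7 + 1) = 9.7/11.7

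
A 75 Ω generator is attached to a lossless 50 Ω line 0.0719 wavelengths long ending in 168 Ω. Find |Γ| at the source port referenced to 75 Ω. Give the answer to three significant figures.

βl = 2π × 0.0719 = 25.9°
tan(βl) = 0.485
Z_in = Z_0·(Z_L + jZ_0·tanβl)/(Z_0 + jZ_L·tanβl) = 56.7 − j68.2 Ω
Γ_s = (Z_in − Z_s)/(Z_in + Z_s) = (-18.3 − j68.2)/(132 − j68.2), |Γ_s| = 0.476

|Γ| ≈ 0.476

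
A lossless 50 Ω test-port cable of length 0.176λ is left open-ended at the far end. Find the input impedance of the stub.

βl = 2π × 0.176 = 63.4°
tan(βl) = 1.99
For an open-ended stub, Z_in = −jZ_0·cot(βl) = −jZ_0/tan(βl)

Z_in ≈ −j25.1 Ω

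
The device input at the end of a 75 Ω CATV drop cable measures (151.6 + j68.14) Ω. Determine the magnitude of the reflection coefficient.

Γ = (Z_L − Z_0)/(Z_L + Z_0) = (76.6 + j68.14)/(226.6 + j68.14)
|Γ| = 103/237

|Γ| ≈ 0.433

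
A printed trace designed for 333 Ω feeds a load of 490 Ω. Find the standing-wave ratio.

VSWR ≈ 1.47

Γ = (490 − 333)/(490 + 333) = 0.191
VSWR = (1 + 0.191)/(1 − 0.191)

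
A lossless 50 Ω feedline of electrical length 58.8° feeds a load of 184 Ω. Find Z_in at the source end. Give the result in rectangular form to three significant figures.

Z_in ≈ 18.1 − j27.3 Ω

tan(βl) = tan(58.8°) = 1.65
Z_in = Z_0·(Z_L + jZ_0·tanβl)/(Z_0 + jZ_L·tanβl)
     = 50·(184 + j82.6)/(50 + j304)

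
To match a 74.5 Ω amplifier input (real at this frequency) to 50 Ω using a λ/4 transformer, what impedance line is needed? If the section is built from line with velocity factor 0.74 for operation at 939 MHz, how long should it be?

Z_qwt = √(Z_0·R_L) = √(50 × 74.5) = √3725
λ = 0.74·c/f = 0.236 m, so l = λ/4 = 0.0591 m

Z_qwt ≈ 61 Ω; length ≈ 5.91 cm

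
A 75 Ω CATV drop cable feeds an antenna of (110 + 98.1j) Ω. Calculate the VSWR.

VSWR ≈ 2.98

Γ = (Z_L − Z_0)/(Z_L + Z_0) = (35 + j98.1)/(185 + j98.1)
|Γ| = 104/209 = 0.497
VSWR = (1 + |Γ|)/(1 − |Γ|) = 1.5/0.503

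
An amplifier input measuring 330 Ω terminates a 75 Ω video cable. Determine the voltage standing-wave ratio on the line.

VSWR ≈ 4.4

For a purely resistive load, VSWR = R_L/Z_0 or Z_0/R_L (whichever > 1) = 330/75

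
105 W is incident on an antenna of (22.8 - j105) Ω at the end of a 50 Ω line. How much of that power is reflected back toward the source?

|Γ| = |(-27.2 − j105)/(72.8 − j105)| = 0.849
|Γ|² = 0.721
P_refl = |Γ|²·P_inc = 75.7 W, P_del = (1 − |Γ|²)·P_inc = 29.3 W

P_reflected ≈ 75.7 W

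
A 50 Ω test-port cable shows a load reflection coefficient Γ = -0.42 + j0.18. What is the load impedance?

Z_L ≈ 19.3 + j8.79 Ω

Z_L = Z_0·(1 + Γ)/(1 − Γ) = 50·(0.58 + j0.18)/(1.42 − j0.18)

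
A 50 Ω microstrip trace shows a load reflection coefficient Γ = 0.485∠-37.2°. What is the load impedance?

Z_L ≈ 82.7 − j63.4 Ω

Z_L = Z_0·(1 + Γ)/(1 − Γ) = 50·(1.39 − j0.293)/(0.614 + j0.293)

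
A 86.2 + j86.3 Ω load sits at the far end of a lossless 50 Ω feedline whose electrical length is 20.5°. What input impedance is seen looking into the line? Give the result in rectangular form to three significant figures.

Z_in ≈ 182 − j33.9 Ω

tan(βl) = tan(20.5°) = 0.374
Z_in = Z_0·(Z_L + jZ_0·tanβl)/(Z_0 + jZ_L·tanβl)
     = 50·(86.2 + j105)/(17.7 + j32.2)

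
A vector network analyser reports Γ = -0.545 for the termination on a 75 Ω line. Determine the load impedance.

Z_L = Z_0·(1 + Γ)/(1 − Γ) = 75·(0.455)/(1.54)

Z_L ≈ 22.1 Ω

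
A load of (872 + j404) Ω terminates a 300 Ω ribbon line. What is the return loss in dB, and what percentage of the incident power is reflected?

Γ = (572 + j404)/(1172 + j404), |Γ| = 0.565
RL = −20·log₁₀(0.565) = 4.96 dB
P_refl/P_inc = |Γ|² = 0.319

RL ≈ 4.96 dB; 31.9% of incident power reflected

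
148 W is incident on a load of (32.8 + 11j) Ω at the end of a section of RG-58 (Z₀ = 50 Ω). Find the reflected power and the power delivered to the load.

P_reflected ≈ 8.84 W; P_delivered ≈ 139 W

|Γ| = |(-17.2 + j11)/(82.8 + j11)| = 0.244
|Γ|² = 0.0597
P_refl = |Γ|²·P_inc = 8.84 W, P_del = (1 − |Γ|²)·P_inc = 139 W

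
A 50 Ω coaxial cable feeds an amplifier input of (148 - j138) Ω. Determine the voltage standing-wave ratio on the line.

Γ = (Z_L − Z_0)/(Z_L + Z_0) = (98 − j138)/(198 − j138)
|Γ| = 169/241 = 0.701
VSWR = (1 + |Γ|)/(1 − |Γ|) = 1.7/0.299

VSWR ≈ 5.7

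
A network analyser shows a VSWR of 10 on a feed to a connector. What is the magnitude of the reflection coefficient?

|Γ| = (S − 1)/(S + 1) = (10 − 1)/(10 + 1) = 9/11

|Γ| ≈ 0.818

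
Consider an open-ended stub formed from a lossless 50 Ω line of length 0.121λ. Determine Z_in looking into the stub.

βl = 2π × 0.121 = 43.6°
tan(βl) = 0.951
For an open-ended stub, Z_in = −jZ_0·cot(βl) = −jZ_0/tan(βl)

Z_in ≈ −j52.6 Ω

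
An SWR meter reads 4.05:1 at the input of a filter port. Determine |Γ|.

|Γ| = (S − 1)/(S + 1) = (4.05 − 1)/(4.05 + 1) = 3.05/5.05

|Γ| ≈ 0.604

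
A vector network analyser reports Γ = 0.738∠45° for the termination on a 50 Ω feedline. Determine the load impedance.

Z_L = Z_0·(1 + Γ)/(1 − Γ) = 50·(1.52 + j0.522)/(0.478 − j0.522)

Z_L ≈ 45.4 + j104 Ω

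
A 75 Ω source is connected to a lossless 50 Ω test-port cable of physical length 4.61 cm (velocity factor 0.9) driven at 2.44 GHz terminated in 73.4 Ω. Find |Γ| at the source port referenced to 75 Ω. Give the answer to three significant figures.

|Γ| ≈ 0.199

λ = v/f = 0.9·c / 2.44 GHz = 0.111 m
βl = 2π·l/λ = 2π × 0.417 = 150°
tan(βl) = -0.578
Z_in = Z_0·(Z_L + jZ_0·tanβl)/(Z_0 + jZ_L·tanβl) = 56.9 + j19.4 Ω
Γ_s = (Z_in − Z_s)/(Z_in + Z_s) = (-18.1 + j19.4)/(132 + j19.4), |Γ_s| = 0.199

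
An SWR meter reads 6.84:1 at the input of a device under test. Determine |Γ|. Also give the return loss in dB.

|Γ| ≈ 0.745; return loss ≈ 2.56 dB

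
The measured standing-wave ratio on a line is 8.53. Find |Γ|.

|Γ| ≈ 0.79

|Γ| = (S − 1)/(S + 1) = (8.53 − 1)/(8.53 + 1) = 7.53/9.53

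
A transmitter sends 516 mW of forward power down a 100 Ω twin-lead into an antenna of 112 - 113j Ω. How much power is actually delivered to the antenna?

P_delivered ≈ 401 mW

|Γ| = |(12 − j113)/(212 − j113)| = 0.473
|Γ|² = 0.224
P_refl = |Γ|²·P_inc = 115 mW, P_del = (1 − |Γ|²)·P_inc = 401 mW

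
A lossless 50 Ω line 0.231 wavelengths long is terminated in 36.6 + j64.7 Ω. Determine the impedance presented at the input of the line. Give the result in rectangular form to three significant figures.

βl = 2π × 0.231 = 83.2°
tan(βl) = tan(83.2°) = 8.34
Z_in = Z_0·(Z_L + jZ_0·tanβl)/(Z_0 + jZ_L·tanβl)
     = 50·(36.6 + j482)/(-489 + j305)

Z_in ≈ 19.4 − j37.1 Ω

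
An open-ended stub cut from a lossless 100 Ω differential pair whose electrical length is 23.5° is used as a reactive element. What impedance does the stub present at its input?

Z_in ≈ −j230 Ω

tan(βl) = 0.435
For an open-ended stub, Z_in = −jZ_0·cot(βl) = −jZ_0/tan(βl)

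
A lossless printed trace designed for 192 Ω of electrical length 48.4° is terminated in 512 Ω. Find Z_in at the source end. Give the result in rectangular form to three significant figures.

Z_in ≈ 116 − j132 Ω

tan(βl) = tan(48.4°) = 1.13
Z_in = Z_0·(Z_L + jZ_0·tanβl)/(Z_0 + jZ_L·tanβl)
     = 192·(512 + j216)/(192 + j577)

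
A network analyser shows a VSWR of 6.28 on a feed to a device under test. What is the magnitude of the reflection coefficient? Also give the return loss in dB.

|Γ| = (S − 1)/(S + 1) = (6.28 − 1)/(6.28 + 1) = 5.28/7.28
RL = −20·log₁₀|Γ| = −20·log₁₀(0.725)

|Γ| ≈ 0.725; return loss ≈ 2.79 dB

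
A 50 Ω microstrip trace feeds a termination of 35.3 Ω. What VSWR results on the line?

VSWR ≈ 1.42

For a purely resistive load, VSWR = R_L/Z_0 or Z_0/R_L (whichever > 1) = 50/35.3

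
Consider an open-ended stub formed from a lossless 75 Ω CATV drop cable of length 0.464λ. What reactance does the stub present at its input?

βl = 2π × 0.464 = 167°
tan(βl) = -0.23
For an open-ended stub, Z_in = −jZ_0·cot(βl) = −jZ_0/tan(βl)

X_in ≈ 326 Ω (inductive)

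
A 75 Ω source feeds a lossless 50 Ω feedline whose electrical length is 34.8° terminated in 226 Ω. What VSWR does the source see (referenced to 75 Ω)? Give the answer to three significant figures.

VSWR ≈ 4.28

tan(βl) = 0.695
Z_in = Z_0·(Z_L + jZ_0·tanβl)/(Z_0 + jZ_L·tanβl) = 30.8 − j62.1 Ω
Γ_s = (Z_in − Z_s)/(Z_in + Z_s) = (-44.2 − j62.1)/(106 − j62.1), |Γ_s| = 0.621
VSWR = (1 + |Γ_s|)/(1 − |Γ_s|)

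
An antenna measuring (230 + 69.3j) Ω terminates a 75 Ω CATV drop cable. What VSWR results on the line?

VSWR ≈ 3.37

Γ = (Z_L − Z_0)/(Z_L + Z_0) = (155 + j69.3)/(305 + j69.3)
|Γ| = 170/313 = 0.543
VSWR = (1 + |Γ|)/(1 − |Γ|) = 1.54/0.457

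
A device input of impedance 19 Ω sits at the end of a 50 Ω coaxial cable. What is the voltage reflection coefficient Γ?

Γ = (Z_L − Z_0)/(Z_L + Z_0) = (19 − 50)/(19 + 50) = -31/69

Γ = -0.449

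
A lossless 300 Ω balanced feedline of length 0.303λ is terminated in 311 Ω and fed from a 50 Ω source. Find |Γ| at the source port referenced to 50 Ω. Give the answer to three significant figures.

|Γ| ≈ 0.707

βl = 2π × 0.303 = 109°
tan(βl) = -2.89
Z_in = Z_0·(Z_L + jZ_0·tanβl)/(Z_0 + jZ_L·tanβl) = 292 + j6.49 Ω
Γ_s = (Z_in − Z_s)/(Z_in + Z_s) = (242 + j6.49)/(342 + j6.49), |Γ_s| = 0.707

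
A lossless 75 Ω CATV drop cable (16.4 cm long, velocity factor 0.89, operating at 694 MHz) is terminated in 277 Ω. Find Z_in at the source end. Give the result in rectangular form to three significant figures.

λ = v/f = 0.89·c / 694 MHz = 0.385 m
βl = 2π·l/λ = 2π × 0.426 = 153°
tan(βl) = tan(153°) = -0.499
Z_in = Z_0·(Z_L + jZ_0·tanβl)/(Z_0 + jZ_L·tanβl)
     = 75·(277 − j37.5)/(75 − j138)

Z_in ≈ 78.6 + j108 Ω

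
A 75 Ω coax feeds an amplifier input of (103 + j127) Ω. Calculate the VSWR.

VSWR ≈ 3.94

Γ = (Z_L − Z_0)/(Z_L + Z_0) = (28 + j127)/(178 + j127)
|Γ| = 130/219 = 0.595
VSWR = (1 + |Γ|)/(1 − |Γ|) = 1.59/0.405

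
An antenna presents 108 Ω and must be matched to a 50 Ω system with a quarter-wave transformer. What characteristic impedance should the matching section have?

Z_qwt = √(Z_0·R_L) = √(50 × 108) = √5400

Z_qwt ≈ 73.5 Ω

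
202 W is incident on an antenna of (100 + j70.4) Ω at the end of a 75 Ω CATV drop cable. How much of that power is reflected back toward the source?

P_reflected ≈ 31.7 W

|Γ| = |(25 + j70.4)/(175 + j70.4)| = 0.396
|Γ|² = 0.157
P_refl = |Γ|²·P_inc = 31.7 W, P_del = (1 − |Γ|²)·P_inc = 170 W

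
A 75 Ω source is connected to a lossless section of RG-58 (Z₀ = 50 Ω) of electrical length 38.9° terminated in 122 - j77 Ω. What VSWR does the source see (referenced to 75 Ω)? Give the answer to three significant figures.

VSWR ≈ 4.15

tan(βl) = 0.807
Z_in = Z_0·(Z_L + jZ_0·tanβl)/(Z_0 + jZ_L·tanβl) = 22.6 − j36.2 Ω
Γ_s = (Z_in − Z_s)/(Z_in + Z_s) = (-52.4 − j36.2)/(97.6 − j36.2), |Γ_s| = 0.612
VSWR = (1 + |Γ_s|)/(1 − |Γ_s|)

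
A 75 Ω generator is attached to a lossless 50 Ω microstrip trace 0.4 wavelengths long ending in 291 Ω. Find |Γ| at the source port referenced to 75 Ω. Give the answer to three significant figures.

|Γ| ≈ 0.696

βl = 2π × 0.4 = 144°
tan(βl) = -0.727
Z_in = Z_0·(Z_L + jZ_0·tanβl)/(Z_0 + jZ_L·tanβl) = 23.5 + j63.2 Ω
Γ_s = (Z_in − Z_s)/(Z_in + Z_s) = (-51.5 + j63.2)/(98.5 + j63.2), |Γ_s| = 0.696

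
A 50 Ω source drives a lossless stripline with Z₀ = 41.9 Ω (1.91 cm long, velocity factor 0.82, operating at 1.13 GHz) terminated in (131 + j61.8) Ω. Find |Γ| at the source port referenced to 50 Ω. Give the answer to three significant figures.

|Γ| ≈ 0.555

λ = v/f = 0.82·c / 1.13 GHz = 0.218 m
βl = 2π·l/λ = 2π × 0.0877 = 31.6°
tan(βl) = 0.615
Z_in = Z_0·(Z_L + jZ_0·tanβl)/(Z_0 + jZ_L·tanβl) = 48.7 − j65.8 Ω
Γ_s = (Z_in − Z_s)/(Z_in + Z_s) = (-1.26 − j65.8)/(98.7 − j65.8), |Γ_s| = 0.555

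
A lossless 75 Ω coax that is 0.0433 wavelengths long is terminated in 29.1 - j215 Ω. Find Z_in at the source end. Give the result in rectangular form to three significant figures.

βl = 2π × 0.0433 = 15.6°
tan(βl) = tan(15.6°) = 0.279
Z_in = Z_0·(Z_L + jZ_0·tanβl)/(Z_0 + jZ_L·tanβl)
     = 75·(29.1 − j194)/(135 + j8.12)

Z_in ≈ 9.65 − j108 Ω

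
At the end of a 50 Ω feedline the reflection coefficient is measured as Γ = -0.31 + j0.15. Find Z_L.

Z_L ≈ 25.3 + j8.63 Ω

Z_L = Z_0·(1 + Γ)/(1 − Γ) = 50·(0.69 + j0.15)/(1.31 − j0.15)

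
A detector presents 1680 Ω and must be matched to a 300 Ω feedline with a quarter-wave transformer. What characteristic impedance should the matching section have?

Z_qwt ≈ 710 Ω

Z_qwt = √(Z_0·R_L) = √(300 × 1680) = √504000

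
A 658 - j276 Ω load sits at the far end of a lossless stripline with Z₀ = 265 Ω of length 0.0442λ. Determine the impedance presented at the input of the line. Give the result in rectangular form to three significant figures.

βl = 2π × 0.0442 = 15.9°
tan(βl) = tan(15.9°) = 0.285
Z_in = Z_0·(Z_L + jZ_0·tanβl)/(Z_0 + jZ_L·tanβl)
     = 265·(658 − j200)/(344 + j188)

Z_in ≈ 326 − j332 Ω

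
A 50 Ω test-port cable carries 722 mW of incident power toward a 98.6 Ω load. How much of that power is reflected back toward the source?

P_reflected ≈ 77.2 mW

Γ = (98.6 − 50)/(98.6 + 50) = 0.327
|Γ|² = 0.107
P_refl = |Γ|²·P_inc = 77.2 mW, P_del = (1 − |Γ|²)·P_inc = 645 mW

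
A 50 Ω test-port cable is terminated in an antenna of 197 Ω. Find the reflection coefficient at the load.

Γ = (Z_L − Z_0)/(Z_L + Z_0) = (197 − 50)/(197 + 50) = 147/247

Γ = 0.595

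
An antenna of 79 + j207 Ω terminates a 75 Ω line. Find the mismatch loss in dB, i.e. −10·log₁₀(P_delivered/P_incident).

mismatch loss ≈ 4.48 dB

Γ = (4 + j207)/(154 + j207), |Γ| = 0.802
|Γ|² = 0.644, so P_del/P_inc = 1 − |Γ|² = 0.356
ML = −10·log₁₀(1 − |Γ|²)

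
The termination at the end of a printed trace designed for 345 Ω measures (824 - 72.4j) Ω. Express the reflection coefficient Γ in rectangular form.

Γ ≈ 0.412 − j0.0364

Γ = (Z_L − Z_0)/(Z_L + Z_0) = (479 − j72.4)/(1169 − j72.4)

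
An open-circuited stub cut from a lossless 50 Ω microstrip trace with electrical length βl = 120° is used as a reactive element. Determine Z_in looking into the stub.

tan(βl) = -1.73
For an open-circuited stub, Z_in = −jZ_0·cot(βl) = −jZ_0/tan(βl)

Z_in ≈ +j28.9 Ω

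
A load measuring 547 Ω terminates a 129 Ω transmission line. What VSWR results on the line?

Γ = (547 − 129)/(547 + 129) = 0.618
VSWR = (1 + 0.618)/(1 − 0.618)

VSWR ≈ 4.24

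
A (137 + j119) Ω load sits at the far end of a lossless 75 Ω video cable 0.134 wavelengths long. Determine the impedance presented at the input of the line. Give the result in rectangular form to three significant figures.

βl = 2π × 0.134 = 48.2°
tan(βl) = tan(48.2°) = 1.12
Z_in = Z_0·(Z_L + jZ_0·tanβl)/(Z_0 + jZ_L·tanβl)
     = 75·(137 + j203)/(-58.3 + j153)

Z_in ≈ 64.5 − j91.5 Ω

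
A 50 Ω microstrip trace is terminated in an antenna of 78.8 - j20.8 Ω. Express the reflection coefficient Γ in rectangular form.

Γ ≈ 0.243 − j0.122

Γ = (Z_L − Z_0)/(Z_L + Z_0) = (28.8 − j20.8)/(128.8 − j20.8)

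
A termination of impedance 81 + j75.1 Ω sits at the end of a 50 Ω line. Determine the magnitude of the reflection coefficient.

Γ = (Z_L − Z_0)/(Z_L + Z_0) = (31 + j75.1)/(131 + j75.1)
|Γ| = 81.2/151

|Γ| ≈ 0.538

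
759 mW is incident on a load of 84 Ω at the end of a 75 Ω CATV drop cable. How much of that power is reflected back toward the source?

P_reflected ≈ 2.43 mW

Γ = (84 − 75)/(84 + 75) = 0.0566
|Γ|² = 0.0032
P_refl = |Γ|²·P_inc = 2.43 mW, P_del = (1 − |Γ|²)·P_inc = 757 mW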